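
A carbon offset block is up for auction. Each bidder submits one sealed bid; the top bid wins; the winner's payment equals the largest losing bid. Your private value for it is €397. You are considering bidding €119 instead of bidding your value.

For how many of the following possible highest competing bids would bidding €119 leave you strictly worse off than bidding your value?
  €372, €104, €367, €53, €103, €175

The deviation hurts exactly when the highest competing bid lies strictly between €119 and €397 — underbidding then forfeits a profitable win.
€372: inside the interval → strictly worse (loss €25).
€104: below both → same outcome either way.
€367: inside the interval → strictly worse (loss €30).
€53: below both → same outcome either way.
€103: below both → same outcome either way.
€175: inside the interval → strictly worse (loss €222).
Count: 3.

3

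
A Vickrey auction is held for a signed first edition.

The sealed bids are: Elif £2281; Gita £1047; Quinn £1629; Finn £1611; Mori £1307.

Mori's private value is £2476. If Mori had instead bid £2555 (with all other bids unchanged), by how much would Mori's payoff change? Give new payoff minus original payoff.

The highest bid among the other bidders is £2281; Mori's bid doesn't change that.
Original bid £1307: Mori is not highest (top rival bid is £2281); payoff £0.
Alternative bid £2555: Mori is highest, pays the top rival bid £2281; payoff £2476 − £2281 = £195.
Change in payoff = £195 − (£0) = £195.

£195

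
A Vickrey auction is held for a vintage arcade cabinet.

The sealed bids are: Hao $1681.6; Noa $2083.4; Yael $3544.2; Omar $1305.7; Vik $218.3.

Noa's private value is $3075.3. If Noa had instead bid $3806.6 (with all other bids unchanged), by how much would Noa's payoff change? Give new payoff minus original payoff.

−$468.9

The highest bid among the other bidders is $3544.2; Noa's bid doesn't change that.
Original bid $2083.4: Noa is not highest (top rival bid is $3544.2); payoff $0.
Alternative bid $3806.6: Noa is highest, pays the top rival bid $3544.2; payoff $3075.3 − $3544.2 = −$468.9.
Change in payoff = −$468.9 − ($0) = −$468.9.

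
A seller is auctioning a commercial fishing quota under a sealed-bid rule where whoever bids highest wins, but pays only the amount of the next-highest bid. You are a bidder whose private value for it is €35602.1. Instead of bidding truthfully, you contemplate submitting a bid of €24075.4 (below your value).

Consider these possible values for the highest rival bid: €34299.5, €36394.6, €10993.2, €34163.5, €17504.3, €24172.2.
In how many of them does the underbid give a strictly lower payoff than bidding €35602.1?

3

The deviation hurts exactly when the highest competing bid lies strictly between €24075.4 and €35602.1 — underbidding then forfeits a profitable win.
€34299.5: inside the interval → strictly worse (loss €1302.6).
€36394.6: above both → same outcome either way.
€10993.2: below both → same outcome either way.
€34163.5: inside the interval → strictly worse (loss €1438.6).
€17504.3: below both → same outcome either way.
€24172.2: inside the interval → strictly worse (loss €11429.9).
Count: 3.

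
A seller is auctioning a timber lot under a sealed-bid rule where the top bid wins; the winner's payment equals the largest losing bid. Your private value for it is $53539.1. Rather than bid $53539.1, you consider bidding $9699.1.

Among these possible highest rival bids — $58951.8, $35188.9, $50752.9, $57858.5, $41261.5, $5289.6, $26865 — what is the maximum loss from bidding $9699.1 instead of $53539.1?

$58951.8: same outcome either way → loss $0.
$35188.9: truthful gives $18350.2, deviation gives $0 → loss $18350.2.
$50752.9: truthful gives $2786.2, deviation gives $0 → loss $2786.2.
$57858.5: same outcome either way → loss $0.
$41261.5: truthful gives $12277.6, deviation gives $0 → loss $12277.6.
$5289.6: same outcome either way → loss $0.
$26865: truthful gives $26674.1, deviation gives $0 → loss $26674.1.
Maximum loss: $26674.1.

$26674.1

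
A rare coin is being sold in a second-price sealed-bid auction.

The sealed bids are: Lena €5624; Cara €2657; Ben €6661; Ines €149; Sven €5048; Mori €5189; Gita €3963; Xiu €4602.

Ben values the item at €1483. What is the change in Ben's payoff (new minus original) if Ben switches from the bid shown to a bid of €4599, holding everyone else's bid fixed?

The highest bid among the other bidders is €5624; Ben's bid doesn't change that.
Original bid €6661: Ben is highest, pays the top rival bid €5624; payoff €1483 − €5624 = −€4141.
Alternative bid €4599: Ben is not highest (top rival bid is €5624); payoff €0.
Change in payoff = €0 − (−€4141) = €4141.

€4141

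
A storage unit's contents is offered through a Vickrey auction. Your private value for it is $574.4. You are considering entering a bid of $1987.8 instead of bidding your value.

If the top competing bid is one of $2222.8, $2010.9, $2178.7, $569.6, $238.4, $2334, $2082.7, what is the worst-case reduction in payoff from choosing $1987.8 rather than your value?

$2222.8: same outcome either way → loss $0.
$2010.9: same outcome either way → loss $0.
$2178.7: same outcome either way → loss $0.
$569.6: same outcome either way → loss $0.
$238.4: same outcome either way → loss $0.
$2334: same outcome either way → loss $0.
$2082.7: same outcome either way → loss $0.
Maximum loss: $0.

$0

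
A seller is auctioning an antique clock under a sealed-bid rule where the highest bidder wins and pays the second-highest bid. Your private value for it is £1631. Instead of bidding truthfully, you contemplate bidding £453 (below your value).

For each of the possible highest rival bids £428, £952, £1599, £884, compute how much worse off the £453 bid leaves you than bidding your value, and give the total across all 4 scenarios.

£1458

The deviation costs you only when the competing bid falls strictly between £453 and £1631; elsewhere both bids give the same outcome.
£428: outcomes coincide → loss £0.
£952: truthful payoff £679, deviation payoff £0 → loss £679.
£1599: truthful payoff £32, deviation payoff £0 → loss £32.
£884: truthful payoff £747, deviation payoff £0 → loss £747.
Total loss = £679 + £32 + £747 = £1458.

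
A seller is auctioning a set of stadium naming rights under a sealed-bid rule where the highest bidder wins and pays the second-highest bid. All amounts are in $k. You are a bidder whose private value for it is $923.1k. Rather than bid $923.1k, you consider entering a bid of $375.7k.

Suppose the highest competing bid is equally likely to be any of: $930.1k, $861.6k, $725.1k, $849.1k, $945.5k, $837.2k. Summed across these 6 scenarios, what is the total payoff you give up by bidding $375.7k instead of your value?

The deviation costs you only when the competing bid falls strictly between $375.7k and $923.1k; elsewhere both bids give the same outcome.
$930.1k: outcomes coincide → loss $0k.
$861.6k: truthful payoff $61.5k, deviation payoff $0k → loss $61.5k.
$725.1k: truthful payoff $198k, deviation payoff $0k → loss $198k.
$849.1k: truthful payoff $74k, deviation payoff $0k → loss $74k.
$945.5k: outcomes coincide → loss $0k.
$837.2k: truthful payoff $85.9k, deviation payoff $0k → loss $85.9k.
Total loss = $61.5k + $198k + $74k + $85.9k = $419.4k.
Truthful bidding weakly dominates here: raising your bid can only win items priced above your value, and lowering it can only forfeit items priced below.

$419.4k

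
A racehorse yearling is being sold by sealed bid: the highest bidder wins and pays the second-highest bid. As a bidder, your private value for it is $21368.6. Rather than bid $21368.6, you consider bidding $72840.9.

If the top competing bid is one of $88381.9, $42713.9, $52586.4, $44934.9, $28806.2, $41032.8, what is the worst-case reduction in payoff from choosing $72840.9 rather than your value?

$88381.9: same outcome either way → loss $0.
$42713.9: truthful gives $0, deviation gives −$21345.3 → loss $21345.3.
$52586.4: truthful gives $0, deviation gives −$31217.8 → loss $31217.8.
$44934.9: truthful gives $0, deviation gives −$23566.3 → loss $23566.3.
$28806.2: truthful gives $0, deviation gives −$7437.6 → loss $7437.6.
$41032.8: truthful gives $0, deviation gives −$19664.2 → loss $19664.2.
Maximum loss: $31217.8.

$31217.8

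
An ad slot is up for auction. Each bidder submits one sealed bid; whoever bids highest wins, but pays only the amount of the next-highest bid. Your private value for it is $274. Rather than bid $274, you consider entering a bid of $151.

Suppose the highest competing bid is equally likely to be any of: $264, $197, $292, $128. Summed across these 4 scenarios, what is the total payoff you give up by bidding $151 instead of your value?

The deviation costs you only when the competing bid falls strictly between $151 and $274; elsewhere both bids give the same outcome.
$264: truthful payoff $10, deviation payoff $0 → loss $10.
$197: truthful payoff $77, deviation payoff $0 → loss $77.
$292: outcomes coincide → loss $0.
$128: outcomes coincide → loss $0.
Total loss = $10 + $77 = $87.

$87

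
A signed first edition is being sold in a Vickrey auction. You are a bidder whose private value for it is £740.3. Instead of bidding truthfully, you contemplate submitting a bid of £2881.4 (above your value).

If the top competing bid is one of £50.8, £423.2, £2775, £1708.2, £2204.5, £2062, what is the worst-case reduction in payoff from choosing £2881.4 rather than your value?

£2034.7

£50.8: same outcome either way → loss £0.
£423.2: same outcome either way → loss £0.
£2775: truthful gives £0, deviation gives −£2034.7 → loss £2034.7.
£1708.2: truthful gives £0, deviation gives −£967.9 → loss £967.9.
£2204.5: truthful gives £0, deviation gives −£1464.2 → loss £1464.2.
£2062: truthful gives £0, deviation gives −£1321.7 → loss £1321.7.
Maximum loss: £2034.7.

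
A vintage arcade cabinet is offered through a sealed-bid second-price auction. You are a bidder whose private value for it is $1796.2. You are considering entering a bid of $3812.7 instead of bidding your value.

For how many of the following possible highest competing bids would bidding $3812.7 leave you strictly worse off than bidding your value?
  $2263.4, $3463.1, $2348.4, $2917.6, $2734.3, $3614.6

6

The deviation hurts exactly when the highest competing bid lies strictly between $1796.2 and $3812.7 — overbidding then wins at a price above your value.
$2263.4: inside the interval → strictly worse (loss $467.2).
$3463.1: inside the interval → strictly worse (loss $1666.9).
$2348.4: inside the interval → strictly worse (loss $552.2).
$2917.6: inside the interval → strictly worse (loss $1121.4).
$2734.3: inside the interval → strictly worse (loss $938.1).
$3614.6: inside the interval → strictly worse (loss $1818.4).
Count: 6.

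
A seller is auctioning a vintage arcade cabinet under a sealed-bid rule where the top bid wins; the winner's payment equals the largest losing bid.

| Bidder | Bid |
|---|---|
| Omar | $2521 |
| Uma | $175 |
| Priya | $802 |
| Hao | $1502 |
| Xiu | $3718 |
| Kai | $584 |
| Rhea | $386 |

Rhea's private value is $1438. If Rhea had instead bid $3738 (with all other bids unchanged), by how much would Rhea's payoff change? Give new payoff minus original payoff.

−$2280

The highest bid among the other bidders is $3718; Rhea's bid doesn't change that.
Original bid $386: Rhea is not highest (top rival bid is $3718); payoff $0.
Alternative bid $3738: Rhea is highest, pays the top rival bid $3718; payoff $1438 − $3718 = −$2280.
Change in payoff = −$2280 − ($0) = −$2280.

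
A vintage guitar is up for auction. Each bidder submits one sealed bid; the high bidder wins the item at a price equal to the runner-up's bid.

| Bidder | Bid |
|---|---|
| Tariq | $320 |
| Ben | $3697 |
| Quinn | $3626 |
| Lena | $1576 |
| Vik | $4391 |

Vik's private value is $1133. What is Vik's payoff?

Highest bid: Vik at $4391, so Vik wins.
Second-highest bid: Ben at $3697 — that is the price the winner pays.
Vik's payoff = value − price = $1133 − $3697 = −$2564.

−$2564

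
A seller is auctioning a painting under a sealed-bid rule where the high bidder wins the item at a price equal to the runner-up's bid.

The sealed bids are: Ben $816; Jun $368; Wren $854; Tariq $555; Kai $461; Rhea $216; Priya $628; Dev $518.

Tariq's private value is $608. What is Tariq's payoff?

Highest bid: Wren at $854, so Wren wins.
Second-highest bid: Ben at $816 — that is the price the winner pays.
Tariq did not win, so Tariq pays nothing and receives nothing: payoff $0.

$0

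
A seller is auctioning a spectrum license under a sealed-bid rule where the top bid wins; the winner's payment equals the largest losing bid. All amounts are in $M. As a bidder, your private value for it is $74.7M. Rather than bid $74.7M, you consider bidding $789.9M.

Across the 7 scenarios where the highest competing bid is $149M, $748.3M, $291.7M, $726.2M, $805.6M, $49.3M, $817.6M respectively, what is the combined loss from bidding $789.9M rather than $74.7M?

The deviation costs you only when the competing bid falls strictly between $74.7M and $789.9M; elsewhere both bids give the same outcome.
$149M: truthful payoff $0M, deviation payoff −$74.3M → loss $74.3M.
$748.3M: truthful payoff $0M, deviation payoff −$673.6M → loss $673.6M.
$291.7M: truthful payoff $0M, deviation payoff −$217M → loss $217M.
$726.2M: truthful payoff $0M, deviation payoff −$651.5M → loss $651.5M.
$805.6M: outcomes coincide → loss $0M.
$49.3M: outcomes coincide → loss $0M.
$817.6M: outcomes coincide → loss $0M.
Total loss = $74.3M + $673.6M + $217M + $651.5M = $1616.4M.

$1616.4M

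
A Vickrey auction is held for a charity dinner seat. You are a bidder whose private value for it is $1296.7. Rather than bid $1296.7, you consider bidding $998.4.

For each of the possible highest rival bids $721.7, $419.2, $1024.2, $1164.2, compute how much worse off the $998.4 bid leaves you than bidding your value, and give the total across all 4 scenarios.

$405

The deviation costs you only when the competing bid falls strictly between $998.4 and $1296.7; elsewhere both bids give the same outcome.
$721.7: outcomes coincide → loss $0.
$419.2: outcomes coincide → loss $0.
$1024.2: truthful payoff $272.5, deviation payoff $0 → loss $272.5.
$1164.2: truthful payoff $132.5, deviation payoff $0 → loss $132.5.
Total loss = $272.5 + $132.5 = $405.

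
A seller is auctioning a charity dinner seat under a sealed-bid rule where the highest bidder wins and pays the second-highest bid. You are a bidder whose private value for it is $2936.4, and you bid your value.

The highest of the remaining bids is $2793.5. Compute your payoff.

Your bid $2936.4 exceeds the highest competing bid $2793.5, so you win.
In a second-price auction the winner pays the second-highest bid, $2793.5.
Payoff = value − price = $2936.4 − $2793.5 = $142.9.

$142.9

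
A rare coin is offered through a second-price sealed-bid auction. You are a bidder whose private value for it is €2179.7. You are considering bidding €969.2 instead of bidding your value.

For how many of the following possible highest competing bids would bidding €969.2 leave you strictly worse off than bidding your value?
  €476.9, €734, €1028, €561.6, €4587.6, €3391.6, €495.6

The deviation hurts exactly when the highest competing bid lies strictly between €969.2 and €2179.7 — underbidding then forfeits a profitable win.
€476.9: below both → same outcome either way.
€734: below both → same outcome either way.
€1028: inside the interval → strictly worse (loss €1151.7).
€561.6: below both → same outcome either way.
€4587.6: above both → same outcome either way.
€3391.6: above both → same outcome either way.
€495.6: below both → same outcome either way.
Count: 1.

1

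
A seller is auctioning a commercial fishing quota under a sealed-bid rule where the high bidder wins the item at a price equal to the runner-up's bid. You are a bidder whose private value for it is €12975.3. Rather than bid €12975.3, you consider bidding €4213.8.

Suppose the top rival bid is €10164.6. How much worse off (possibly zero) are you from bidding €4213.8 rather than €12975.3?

Bidding your value €12975.3: you win (since €12975.3 > €10164.6) and pay €10164.6. Payoff €2810.7.
Bidding €4213.8: you lose. Payoff €0.
The competing bid €10164.6 lies between your shaded bid and your value, so underbidding forfeits an item you could have won at a profitable price.
Loss from deviating = €2810.7 − (€0) = €2810.7.

€2810.7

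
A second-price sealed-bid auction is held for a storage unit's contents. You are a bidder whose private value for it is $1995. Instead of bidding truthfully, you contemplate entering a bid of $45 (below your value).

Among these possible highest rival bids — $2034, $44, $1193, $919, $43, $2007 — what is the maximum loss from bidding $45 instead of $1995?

$2034: same outcome either way → loss $0.
$44: same outcome either way → loss $0.
$1193: truthful gives $802, deviation gives $0 → loss $802.
$919: truthful gives $1076, deviation gives $0 → loss $1076.
$43: same outcome either way → loss $0.
$2007: same outcome either way → loss $0.
Maximum loss: $1076.

$1076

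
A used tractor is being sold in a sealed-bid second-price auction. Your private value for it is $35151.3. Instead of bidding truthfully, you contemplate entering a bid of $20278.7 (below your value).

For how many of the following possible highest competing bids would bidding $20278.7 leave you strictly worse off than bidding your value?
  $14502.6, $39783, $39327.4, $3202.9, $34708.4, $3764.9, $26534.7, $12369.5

2

The deviation hurts exactly when the highest competing bid lies strictly between $20278.7 and $35151.3 — underbidding then forfeits a profitable win.
$14502.6: below both → same outcome either way.
$39783: above both → same outcome either way.
$39327.4: above both → same outcome either way.
$3202.9: below both → same outcome either way.
$34708.4: inside the interval → strictly worse (loss $442.9).
$3764.9: below both → same outcome either way.
$26534.7: inside the interval → strictly worse (loss $8616.6).
$12369.5: below both → same outcome either way.
Count: 2.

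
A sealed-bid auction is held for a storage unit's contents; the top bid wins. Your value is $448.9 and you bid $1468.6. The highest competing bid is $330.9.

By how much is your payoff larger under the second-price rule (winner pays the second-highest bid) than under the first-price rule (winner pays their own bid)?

$1137.7

You have the highest bid, so you win under either rule.
Second-price: pay $330.9 → payoff $118.
First-price: pay your own bid $1468.6 → payoff −$1019.7.
Difference = $118 − (−$1019.7) = $1137.7.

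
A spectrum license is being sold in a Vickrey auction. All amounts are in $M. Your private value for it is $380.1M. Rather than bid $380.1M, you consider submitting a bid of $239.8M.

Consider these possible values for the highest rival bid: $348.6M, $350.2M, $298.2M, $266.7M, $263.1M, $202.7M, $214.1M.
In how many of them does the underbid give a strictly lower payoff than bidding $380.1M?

5

The deviation hurts exactly when the highest competing bid lies strictly between $239.8M and $380.1M — underbidding then forfeits a profitable win.
$348.6M: inside the interval → strictly worse (loss $31.5M).
$350.2M: inside the interval → strictly worse (loss $29.9M).
$298.2M: inside the interval → strictly worse (loss $81.9M).
$266.7M: inside the interval → strictly worse (loss $113.4M).
$263.1M: inside the interval → strictly worse (loss $117M).
$202.7M: below both → same outcome either way.
$214.1M: below both → same outcome either way.
Count: 5.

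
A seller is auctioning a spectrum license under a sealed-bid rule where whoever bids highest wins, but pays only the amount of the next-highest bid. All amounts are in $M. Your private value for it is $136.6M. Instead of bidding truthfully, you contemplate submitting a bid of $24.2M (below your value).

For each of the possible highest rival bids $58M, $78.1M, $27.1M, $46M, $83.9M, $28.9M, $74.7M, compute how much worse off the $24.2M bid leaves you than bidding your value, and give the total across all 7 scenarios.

The deviation costs you only when the competing bid falls strictly between $24.2M and $136.6M; elsewhere both bids give the same outcome.
$58M: truthful payoff $78.6M, deviation payoff $0M → loss $78.6M.
$78.1M: truthful payoff $58.5M, deviation payoff $0M → loss $58.5M.
$27.1M: truthful payoff $109.5M, deviation payoff $0M → loss $109.5M.
$46M: truthful payoff $90.6M, deviation payoff $0M → loss $90.6M.
$83.9M: truthful payoff $52.7M, deviation payoff $0M → loss $52.7M.
$28.9M: truthful payoff $107.7M, deviation payoff $0M → loss $107.7M.
$74.7M: truthful payoff $61.9M, deviation payoff $0M → loss $61.9M.
Total loss = $78.6M + $58.5M + $109.5M + $90.6M + $52.7M + $107.7M + $61.9M = $559.5M.
In a second-price auction your bid sets only whether you win, not what you pay, so bidding your true value is weakly dominant.

$559.5M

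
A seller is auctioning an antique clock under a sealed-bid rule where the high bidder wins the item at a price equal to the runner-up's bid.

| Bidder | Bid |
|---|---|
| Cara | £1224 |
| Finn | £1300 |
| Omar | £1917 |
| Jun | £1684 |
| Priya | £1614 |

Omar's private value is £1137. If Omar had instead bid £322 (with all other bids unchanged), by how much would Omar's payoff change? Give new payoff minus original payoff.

The highest bid among the other bidders is £1684; Omar's bid doesn't change that.
Original bid £1917: Omar is highest, pays the top rival bid £1684; payoff £1137 − £1684 = −£547.
Alternative bid £322: Omar is not highest (top rival bid is £1684); payoff £0.
Change in payoff = £0 − (−£547) = £547.

£547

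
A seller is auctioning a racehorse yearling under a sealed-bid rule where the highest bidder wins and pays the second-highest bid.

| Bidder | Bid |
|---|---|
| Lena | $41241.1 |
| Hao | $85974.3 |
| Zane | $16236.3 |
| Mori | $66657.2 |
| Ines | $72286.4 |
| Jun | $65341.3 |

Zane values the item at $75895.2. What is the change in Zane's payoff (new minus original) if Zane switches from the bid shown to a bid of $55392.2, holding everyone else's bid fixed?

The highest bid among the other bidders is $85974.3; Zane's bid doesn't change that.
Original bid $16236.3: Zane is not highest (top rival bid is $85974.3); payoff $0.
Alternative bid $55392.2: Zane is not highest (top rival bid is $85974.3); payoff $0.
Change in payoff = $0 − ($0) = $0.

$0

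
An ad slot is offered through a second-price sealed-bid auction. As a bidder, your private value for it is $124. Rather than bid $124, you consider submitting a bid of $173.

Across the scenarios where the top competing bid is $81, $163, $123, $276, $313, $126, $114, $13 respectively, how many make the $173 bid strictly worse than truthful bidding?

2

The deviation hurts exactly when the highest competing bid lies strictly between $124 and $173 — overbidding then wins at a price above your value.
$81: below both → same outcome either way.
$163: inside the interval → strictly worse (loss $39).
$123: below both → same outcome either way.
$276: above both → same outcome either way.
$313: above both → same outcome either way.
$126: inside the interval → strictly worse (loss $2).
$114: below both → same outcome either way.
$13: below both → same outcome either way.
Count: 2.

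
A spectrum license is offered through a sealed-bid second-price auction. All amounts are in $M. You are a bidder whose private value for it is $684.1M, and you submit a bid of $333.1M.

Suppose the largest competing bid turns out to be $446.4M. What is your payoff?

$0M

Your bid $333.1M is below the highest competing bid $446.4M, so you lose.
A losing bidder pays nothing and receives nothing: payoff = $0M.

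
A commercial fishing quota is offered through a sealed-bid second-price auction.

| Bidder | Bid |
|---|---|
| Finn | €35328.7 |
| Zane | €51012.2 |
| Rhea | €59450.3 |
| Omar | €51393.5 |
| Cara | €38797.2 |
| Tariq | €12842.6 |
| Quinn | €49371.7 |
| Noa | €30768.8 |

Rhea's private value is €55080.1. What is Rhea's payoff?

Highest bid: Rhea at €59450.3, so Rhea wins.
Second-highest bid: Omar at €51393.5 — that is the price the winner pays.
Rhea's payoff = value − price = €55080.1 − €51393.5 = €3686.6.

€3686.6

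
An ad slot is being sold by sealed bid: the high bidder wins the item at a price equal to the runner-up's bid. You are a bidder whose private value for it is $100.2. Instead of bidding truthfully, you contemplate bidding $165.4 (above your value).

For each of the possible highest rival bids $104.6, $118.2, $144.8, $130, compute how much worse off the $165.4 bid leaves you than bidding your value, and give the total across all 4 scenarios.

$96.8

The deviation costs you only when the competing bid falls strictly between $100.2 and $165.4; elsewhere both bids give the same outcome.
$104.6: truthful payoff $0, deviation payoff −$4.4 → loss $4.4.
$118.2: truthful payoff $0, deviation payoff −$18 → loss $18.
$144.8: truthful payoff $0, deviation payoff −$44.6 → loss $44.6.
$130: truthful payoff $0, deviation payoff −$29.8 → loss $29.8.
Total loss = $4.4 + $18 + $44.6 + $29.8 = $96.8.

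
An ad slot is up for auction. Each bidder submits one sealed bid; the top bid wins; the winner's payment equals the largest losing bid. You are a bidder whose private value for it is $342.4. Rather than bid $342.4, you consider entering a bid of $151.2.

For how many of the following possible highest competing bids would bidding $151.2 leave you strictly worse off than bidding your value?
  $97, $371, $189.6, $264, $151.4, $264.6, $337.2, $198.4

6

The deviation hurts exactly when the highest competing bid lies strictly between $151.2 and $342.4 — underbidding then forfeits a profitable win.
$97: below both → same outcome either way.
$371: above both → same outcome either way.
$189.6: inside the interval → strictly worse (loss $152.8).
$264: inside the interval → strictly worse (loss $78.4).
$151.4: inside the interval → strictly worse (loss $191).
$264.6: inside the interval → strictly worse (loss $77.8).
$337.2: inside the interval → strictly worse (loss $5.2).
$198.4: inside the interval → strictly worse (loss $144).
Count: 6.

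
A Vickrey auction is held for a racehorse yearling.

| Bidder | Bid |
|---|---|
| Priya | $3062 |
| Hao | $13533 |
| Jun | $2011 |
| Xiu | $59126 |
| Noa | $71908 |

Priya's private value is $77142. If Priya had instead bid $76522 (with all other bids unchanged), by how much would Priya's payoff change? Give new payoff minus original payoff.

$5234

The highest bid among the other bidders is $71908; Priya's bid doesn't change that.
Original bid $3062: Priya is not highest (top rival bid is $71908); payoff $0.
Alternative bid $76522: Priya is highest, pays the top rival bid $71908; payoff $77142 − $71908 = $5234.
Change in payoff = $5234 − ($0) = $5234.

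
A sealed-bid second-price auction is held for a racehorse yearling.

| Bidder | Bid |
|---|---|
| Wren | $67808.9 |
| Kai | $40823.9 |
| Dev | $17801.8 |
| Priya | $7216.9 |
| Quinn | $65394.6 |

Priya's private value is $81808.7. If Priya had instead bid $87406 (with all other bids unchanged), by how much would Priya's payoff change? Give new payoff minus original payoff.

$13999.8

The highest bid among the other bidders is $67808.9; Priya's bid doesn't change that.
Original bid $7216.9: Priya is not highest (top rival bid is $67808.9); payoff $0.
Alternative bid $87406: Priya is highest, pays the top rival bid $67808.9; payoff $81808.7 − $67808.9 = $13999.8.
Change in payoff = $13999.8 − ($0) = $13999.8.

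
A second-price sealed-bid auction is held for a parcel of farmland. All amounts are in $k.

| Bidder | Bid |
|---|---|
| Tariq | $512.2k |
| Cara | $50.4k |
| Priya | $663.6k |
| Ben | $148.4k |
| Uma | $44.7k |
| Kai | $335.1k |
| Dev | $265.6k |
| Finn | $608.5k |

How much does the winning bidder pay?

Highest bid: Priya at $663.6k, so Priya wins.
Second-highest bid: Finn at $608.5k — that is the price the winner pays.

$608.5k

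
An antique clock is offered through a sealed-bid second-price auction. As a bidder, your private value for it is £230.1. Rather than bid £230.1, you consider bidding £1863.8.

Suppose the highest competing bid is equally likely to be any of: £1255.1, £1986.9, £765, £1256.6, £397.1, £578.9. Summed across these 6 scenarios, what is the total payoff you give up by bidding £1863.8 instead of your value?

The deviation costs you only when the competing bid falls strictly between £230.1 and £1863.8; elsewhere both bids give the same outcome.
£1255.1: truthful payoff £0, deviation payoff −£1025 → loss £1025.
£1986.9: outcomes coincide → loss £0.
£765: truthful payoff £0, deviation payoff −£534.9 → loss £534.9.
£1256.6: truthful payoff £0, deviation payoff −£1026.5 → loss £1026.5.
£397.1: truthful payoff £0, deviation payoff −£167 → loss £167.
£578.9: truthful payoff £0, deviation payoff −£348.8 → loss £348.8.
Total loss = £1025 + £534.9 + £1026.5 + £167 + £348.8 = £3102.2.

£3102.2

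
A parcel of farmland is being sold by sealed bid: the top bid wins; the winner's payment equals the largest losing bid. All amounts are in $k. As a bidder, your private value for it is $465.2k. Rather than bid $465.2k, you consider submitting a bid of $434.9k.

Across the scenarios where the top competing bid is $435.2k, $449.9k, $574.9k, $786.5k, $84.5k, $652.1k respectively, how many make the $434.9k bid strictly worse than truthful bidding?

The deviation hurts exactly when the highest competing bid lies strictly between $434.9k and $465.2k — underbidding then forfeits a profitable win.
$435.2k: inside the interval → strictly worse (loss $30k).
$449.9k: inside the interval → strictly worse (loss $15.3k).
$574.9k: above both → same outcome either way.
$786.5k: above both → same outcome either way.
$84.5k: below both → same outcome either way.
$652.1k: above both → same outcome either way.
Count: 2.

2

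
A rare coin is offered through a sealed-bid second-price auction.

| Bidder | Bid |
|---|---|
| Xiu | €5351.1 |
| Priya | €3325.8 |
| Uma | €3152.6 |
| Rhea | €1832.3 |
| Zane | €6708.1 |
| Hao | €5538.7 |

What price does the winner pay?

Highest bid: Zane at €6708.1, so Zane wins.
Second-highest bid: Hao at €5538.7 — that is the price the winner pays.

€5538.7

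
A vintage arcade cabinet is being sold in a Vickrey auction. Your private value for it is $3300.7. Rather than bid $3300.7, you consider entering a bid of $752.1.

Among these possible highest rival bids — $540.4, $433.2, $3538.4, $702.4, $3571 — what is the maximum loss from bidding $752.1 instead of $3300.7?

$540.4: same outcome either way → loss $0.
$433.2: same outcome either way → loss $0.
$3538.4: same outcome either way → loss $0.
$702.4: same outcome either way → loss $0.
$3571: same outcome either way → loss $0.
Maximum loss: $0.

$0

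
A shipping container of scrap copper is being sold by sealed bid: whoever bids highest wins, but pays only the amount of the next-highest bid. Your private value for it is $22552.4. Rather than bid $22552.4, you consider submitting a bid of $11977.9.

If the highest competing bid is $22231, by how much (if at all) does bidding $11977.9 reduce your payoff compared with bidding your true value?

$321.4

Bidding your value $22552.4: you win (since $22552.4 > $22231) and pay $22231. Payoff $321.4.
Bidding $11977.9: you lose. Payoff $0.
The competing bid $22231 lies between your shaded bid and your value, so underbidding forfeits an item you could have won at a profitable price.
Loss from deviating = $321.4 − ($0) = $321.4.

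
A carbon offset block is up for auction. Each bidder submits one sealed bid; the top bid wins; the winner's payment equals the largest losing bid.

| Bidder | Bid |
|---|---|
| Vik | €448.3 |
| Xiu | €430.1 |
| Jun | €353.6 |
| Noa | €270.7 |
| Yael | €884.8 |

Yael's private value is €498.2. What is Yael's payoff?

€49.9

Highest bid: Yael at €884.8, so Yael wins.
Second-highest bid: Vik at €448.3 — that is the price the winner pays.
Yael's payoff = value − price = €498.2 − €448.3 = €49.9.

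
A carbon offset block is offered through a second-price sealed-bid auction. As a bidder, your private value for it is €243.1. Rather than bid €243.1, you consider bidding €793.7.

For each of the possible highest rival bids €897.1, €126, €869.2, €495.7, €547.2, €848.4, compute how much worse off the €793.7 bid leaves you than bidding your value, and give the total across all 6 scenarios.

The deviation costs you only when the competing bid falls strictly between €243.1 and €793.7; elsewhere both bids give the same outcome.
€897.1: outcomes coincide → loss €0.
€126: outcomes coincide → loss €0.
€869.2: outcomes coincide → loss €0.
€495.7: truthful payoff €0, deviation payoff −€252.6 → loss €252.6.
€547.2: truthful payoff €0, deviation payoff −€304.1 → loss €304.1.
€848.4: outcomes coincide → loss €0.
Total loss = €252.6 + €304.1 = €556.7.
Because the price is fixed by the runner-up's bid, deviating from your value can only change a good outcome into a bad one — never the reverse.

€556.7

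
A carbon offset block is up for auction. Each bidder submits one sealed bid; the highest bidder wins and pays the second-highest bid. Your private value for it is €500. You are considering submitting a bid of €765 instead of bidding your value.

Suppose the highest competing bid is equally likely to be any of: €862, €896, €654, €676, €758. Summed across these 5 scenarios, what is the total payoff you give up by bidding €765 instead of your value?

€588

The deviation costs you only when the competing bid falls strictly between €500 and €765; elsewhere both bids give the same outcome.
€862: outcomes coincide → loss €0.
€896: outcomes coincide → loss €0.
€654: truthful payoff €0, deviation payoff −€154 → loss €154.
€676: truthful payoff €0, deviation payoff −€176 → loss €176.
€758: truthful payoff €0, deviation payoff −€258 → loss €258.
Total loss = €154 + €176 + €258 = €588.
In a second-price auction your bid sets only whether you win, not what you pay, so bidding your true value is weakly dominant.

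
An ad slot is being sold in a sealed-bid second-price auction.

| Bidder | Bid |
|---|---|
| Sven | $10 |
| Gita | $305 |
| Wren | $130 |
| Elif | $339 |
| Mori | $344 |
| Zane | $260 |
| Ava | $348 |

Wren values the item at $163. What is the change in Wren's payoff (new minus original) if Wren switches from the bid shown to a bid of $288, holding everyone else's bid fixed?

The highest bid among the other bidders is $348; Wren's bid doesn't change that.
Original bid $130: Wren is not highest (top rival bid is $348); payoff $0.
Alternative bid $288: Wren is not highest (top rival bid is $348); payoff $0.
Change in payoff = $0 − ($0) = $0.

$0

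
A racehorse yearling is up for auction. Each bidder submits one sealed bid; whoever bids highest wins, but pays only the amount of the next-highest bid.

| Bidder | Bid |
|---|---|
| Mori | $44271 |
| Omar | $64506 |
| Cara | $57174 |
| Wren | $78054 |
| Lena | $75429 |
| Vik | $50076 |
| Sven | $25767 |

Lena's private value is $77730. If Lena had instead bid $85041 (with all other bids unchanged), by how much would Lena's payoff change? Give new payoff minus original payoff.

−$324

The highest bid among the other bidders is $78054; Lena's bid doesn't change that.
Original bid $75429: Lena is not highest (top rival bid is $78054); payoff $0.
Alternative bid $85041: Lena is highest, pays the top rival bid $78054; payoff $77730 − $78054 = −$324.
Change in payoff = −$324 − ($0) = −$324.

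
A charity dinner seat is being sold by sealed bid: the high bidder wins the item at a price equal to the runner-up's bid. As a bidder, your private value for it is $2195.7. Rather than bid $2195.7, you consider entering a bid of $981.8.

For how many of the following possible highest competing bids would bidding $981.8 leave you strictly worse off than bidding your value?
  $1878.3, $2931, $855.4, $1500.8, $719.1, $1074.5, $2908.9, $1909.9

4

The deviation hurts exactly when the highest competing bid lies strictly between $981.8 and $2195.7 — underbidding then forfeits a profitable win.
$1878.3: inside the interval → strictly worse (loss $317.4).
$2931: above both → same outcome either way.
$855.4: below both → same outcome either way.
$1500.8: inside the interval → strictly worse (loss $694.9).
$719.1: below both → same outcome either way.
$1074.5: inside the interval → strictly worse (loss $1121.2).
$2908.9: above both → same outcome either way.
$1909.9: inside the interval → strictly worse (loss $285.8).
Count: 4.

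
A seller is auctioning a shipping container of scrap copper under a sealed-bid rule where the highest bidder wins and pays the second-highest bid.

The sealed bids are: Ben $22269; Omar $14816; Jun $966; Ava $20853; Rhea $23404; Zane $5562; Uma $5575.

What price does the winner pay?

Highest bid: Rhea at $23404, so Rhea wins.
Second-highest bid: Ben at $22269 — that is the price the winner pays.

$22269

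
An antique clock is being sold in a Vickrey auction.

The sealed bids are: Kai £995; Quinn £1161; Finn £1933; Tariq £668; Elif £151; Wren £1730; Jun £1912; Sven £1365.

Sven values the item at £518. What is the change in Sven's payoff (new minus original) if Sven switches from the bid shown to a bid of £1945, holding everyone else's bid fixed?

−£1415

The highest bid among the other bidders is £1933; Sven's bid doesn't change that.
Original bid £1365: Sven is not highest (top rival bid is £1933); payoff £0.
Alternative bid £1945: Sven is highest, pays the top rival bid £1933; payoff £518 − £1933 = −£1415.
Change in payoff = −£1415 − (£0) = −£1415.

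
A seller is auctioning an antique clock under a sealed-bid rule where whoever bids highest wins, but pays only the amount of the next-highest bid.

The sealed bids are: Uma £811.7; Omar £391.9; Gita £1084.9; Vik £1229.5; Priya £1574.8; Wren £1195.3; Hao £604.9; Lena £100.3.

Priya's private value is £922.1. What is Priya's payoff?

−£307.4

Highest bid: Priya at £1574.8, so Priya wins.
Second-highest bid: Vik at £1229.5 — that is the price the winner pays.
Priya's payoff = value − price = £922.1 − £1229.5 = −£307.4.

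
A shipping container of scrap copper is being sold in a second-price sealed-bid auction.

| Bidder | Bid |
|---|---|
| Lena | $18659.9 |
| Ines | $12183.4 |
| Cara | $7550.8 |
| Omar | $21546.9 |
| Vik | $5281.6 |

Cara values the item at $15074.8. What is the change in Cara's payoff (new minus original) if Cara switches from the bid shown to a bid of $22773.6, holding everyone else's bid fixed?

−$6472.1

The highest bid among the other bidders is $21546.9; Cara's bid doesn't change that.
Original bid $7550.8: Cara is not highest (top rival bid is $21546.9); payoff $0.
Alternative bid $22773.6: Cara is highest, pays the top rival bid $21546.9; payoff $15074.8 − $21546.9 = −$6472.1.
Change in payoff = −$6472.1 − ($0) = −$6472.1.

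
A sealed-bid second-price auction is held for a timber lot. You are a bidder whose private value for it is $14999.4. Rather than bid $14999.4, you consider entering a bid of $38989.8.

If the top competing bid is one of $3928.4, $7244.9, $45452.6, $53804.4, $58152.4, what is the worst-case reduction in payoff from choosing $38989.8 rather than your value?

$3928.4: same outcome either way → loss $0.
$7244.9: same outcome either way → loss $0.
$45452.6: same outcome either way → loss $0.
$53804.4: same outcome either way → loss $0.
$58152.4: same outcome either way → loss $0.
Maximum loss: $0.

$0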